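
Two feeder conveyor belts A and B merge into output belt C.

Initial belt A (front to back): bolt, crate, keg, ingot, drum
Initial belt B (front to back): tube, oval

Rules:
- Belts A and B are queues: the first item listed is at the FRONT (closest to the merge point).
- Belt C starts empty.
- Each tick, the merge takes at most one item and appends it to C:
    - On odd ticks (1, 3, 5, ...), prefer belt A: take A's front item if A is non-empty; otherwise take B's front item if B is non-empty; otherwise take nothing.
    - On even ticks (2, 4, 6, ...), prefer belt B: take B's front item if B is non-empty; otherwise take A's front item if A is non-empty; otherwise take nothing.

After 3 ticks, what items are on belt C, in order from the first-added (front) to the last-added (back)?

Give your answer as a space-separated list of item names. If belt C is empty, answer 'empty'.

Answer: bolt tube crate

Derivation:
Tick 1: prefer A, take bolt from A; A=[crate,keg,ingot,drum] B=[tube,oval] C=[bolt]
Tick 2: prefer B, take tube from B; A=[crate,keg,ingot,drum] B=[oval] C=[bolt,tube]
Tick 3: prefer A, take crate from A; A=[keg,ingot,drum] B=[oval] C=[bolt,tube,crate]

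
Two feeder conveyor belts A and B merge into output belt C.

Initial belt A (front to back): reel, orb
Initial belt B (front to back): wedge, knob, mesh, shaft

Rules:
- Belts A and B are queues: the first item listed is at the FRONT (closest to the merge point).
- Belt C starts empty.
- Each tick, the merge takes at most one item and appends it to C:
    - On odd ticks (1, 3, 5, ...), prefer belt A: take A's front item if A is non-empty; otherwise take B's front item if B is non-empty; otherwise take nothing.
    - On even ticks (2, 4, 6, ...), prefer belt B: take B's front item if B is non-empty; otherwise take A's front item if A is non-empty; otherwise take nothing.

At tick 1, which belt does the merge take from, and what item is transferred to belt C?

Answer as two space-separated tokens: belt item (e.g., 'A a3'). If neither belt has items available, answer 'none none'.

Tick 1: prefer A, take reel from A; A=[orb] B=[wedge,knob,mesh,shaft] C=[reel]

Answer: A reel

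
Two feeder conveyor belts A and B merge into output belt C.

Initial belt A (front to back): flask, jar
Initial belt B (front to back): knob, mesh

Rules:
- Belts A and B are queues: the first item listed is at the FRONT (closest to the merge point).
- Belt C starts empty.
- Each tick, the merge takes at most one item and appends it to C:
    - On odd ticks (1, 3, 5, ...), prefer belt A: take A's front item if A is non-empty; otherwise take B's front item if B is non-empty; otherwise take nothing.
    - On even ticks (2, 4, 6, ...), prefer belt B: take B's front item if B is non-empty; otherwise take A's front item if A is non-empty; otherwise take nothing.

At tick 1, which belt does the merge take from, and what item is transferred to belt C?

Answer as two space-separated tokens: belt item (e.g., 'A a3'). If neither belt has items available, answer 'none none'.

Answer: A flask

Derivation:
Tick 1: prefer A, take flask from A; A=[jar] B=[knob,mesh] C=[flask]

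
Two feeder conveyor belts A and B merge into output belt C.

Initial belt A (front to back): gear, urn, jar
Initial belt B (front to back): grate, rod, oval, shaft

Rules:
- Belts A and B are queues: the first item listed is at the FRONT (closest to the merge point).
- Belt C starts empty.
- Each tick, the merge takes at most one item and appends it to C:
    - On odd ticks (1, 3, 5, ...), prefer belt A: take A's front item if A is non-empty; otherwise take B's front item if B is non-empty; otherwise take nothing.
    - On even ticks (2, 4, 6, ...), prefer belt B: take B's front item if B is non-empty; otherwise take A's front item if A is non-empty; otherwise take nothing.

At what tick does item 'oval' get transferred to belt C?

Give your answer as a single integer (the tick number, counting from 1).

Answer: 6

Derivation:
Tick 1: prefer A, take gear from A; A=[urn,jar] B=[grate,rod,oval,shaft] C=[gear]
Tick 2: prefer B, take grate from B; A=[urn,jar] B=[rod,oval,shaft] C=[gear,grate]
Tick 3: prefer A, take urn from A; A=[jar] B=[rod,oval,shaft] C=[gear,grate,urn]
Tick 4: prefer B, take rod from B; A=[jar] B=[oval,shaft] C=[gear,grate,urn,rod]
Tick 5: prefer A, take jar from A; A=[-] B=[oval,shaft] C=[gear,grate,urn,rod,jar]
Tick 6: prefer B, take oval from B; A=[-] B=[shaft] C=[gear,grate,urn,rod,jar,oval]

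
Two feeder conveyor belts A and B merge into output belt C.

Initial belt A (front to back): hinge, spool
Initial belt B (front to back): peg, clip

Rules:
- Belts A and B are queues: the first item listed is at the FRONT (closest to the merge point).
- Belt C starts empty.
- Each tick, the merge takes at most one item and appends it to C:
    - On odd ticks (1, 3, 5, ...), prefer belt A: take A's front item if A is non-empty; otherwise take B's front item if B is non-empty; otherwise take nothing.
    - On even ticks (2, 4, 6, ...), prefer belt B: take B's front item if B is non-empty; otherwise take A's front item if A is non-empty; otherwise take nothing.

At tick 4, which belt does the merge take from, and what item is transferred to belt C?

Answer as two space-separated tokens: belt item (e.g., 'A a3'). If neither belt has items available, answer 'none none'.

Tick 1: prefer A, take hinge from A; A=[spool] B=[peg,clip] C=[hinge]
Tick 2: prefer B, take peg from B; A=[spool] B=[clip] C=[hinge,peg]
Tick 3: prefer A, take spool from A; A=[-] B=[clip] C=[hinge,peg,spool]
Tick 4: prefer B, take clip from B; A=[-] B=[-] C=[hinge,peg,spool,clip]

Answer: B clip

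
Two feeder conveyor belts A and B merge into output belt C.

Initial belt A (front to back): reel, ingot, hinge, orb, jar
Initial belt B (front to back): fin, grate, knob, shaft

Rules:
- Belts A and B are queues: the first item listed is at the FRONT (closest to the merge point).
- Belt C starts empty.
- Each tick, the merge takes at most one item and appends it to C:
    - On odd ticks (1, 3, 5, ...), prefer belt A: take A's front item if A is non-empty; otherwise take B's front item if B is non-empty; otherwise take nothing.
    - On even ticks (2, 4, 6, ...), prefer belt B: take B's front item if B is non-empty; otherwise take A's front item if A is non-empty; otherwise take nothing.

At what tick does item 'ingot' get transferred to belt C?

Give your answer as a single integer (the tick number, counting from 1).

Tick 1: prefer A, take reel from A; A=[ingot,hinge,orb,jar] B=[fin,grate,knob,shaft] C=[reel]
Tick 2: prefer B, take fin from B; A=[ingot,hinge,orb,jar] B=[grate,knob,shaft] C=[reel,fin]
Tick 3: prefer A, take ingot from A; A=[hinge,orb,jar] B=[grate,knob,shaft] C=[reel,fin,ingot]

Answer: 3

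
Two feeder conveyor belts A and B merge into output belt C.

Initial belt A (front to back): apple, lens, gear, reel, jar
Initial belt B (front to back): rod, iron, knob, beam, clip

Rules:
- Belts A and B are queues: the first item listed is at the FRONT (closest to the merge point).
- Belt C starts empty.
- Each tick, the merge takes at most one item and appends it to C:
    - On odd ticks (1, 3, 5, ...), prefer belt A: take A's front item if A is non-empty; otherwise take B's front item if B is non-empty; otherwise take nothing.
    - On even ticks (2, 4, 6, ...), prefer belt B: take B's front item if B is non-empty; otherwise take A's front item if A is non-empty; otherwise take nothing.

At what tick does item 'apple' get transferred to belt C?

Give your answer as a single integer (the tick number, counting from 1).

Answer: 1

Derivation:
Tick 1: prefer A, take apple from A; A=[lens,gear,reel,jar] B=[rod,iron,knob,beam,clip] C=[apple]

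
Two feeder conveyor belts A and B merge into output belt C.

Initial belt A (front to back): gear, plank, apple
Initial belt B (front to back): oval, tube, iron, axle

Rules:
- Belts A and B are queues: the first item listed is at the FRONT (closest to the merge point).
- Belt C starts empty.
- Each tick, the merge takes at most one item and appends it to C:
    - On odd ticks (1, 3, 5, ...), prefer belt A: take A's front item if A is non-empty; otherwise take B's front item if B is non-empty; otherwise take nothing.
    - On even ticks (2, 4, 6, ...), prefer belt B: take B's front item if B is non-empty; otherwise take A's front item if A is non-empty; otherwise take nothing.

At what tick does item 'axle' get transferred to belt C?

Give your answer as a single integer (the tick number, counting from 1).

Answer: 7

Derivation:
Tick 1: prefer A, take gear from A; A=[plank,apple] B=[oval,tube,iron,axle] C=[gear]
Tick 2: prefer B, take oval from B; A=[plank,apple] B=[tube,iron,axle] C=[gear,oval]
Tick 3: prefer A, take plank from A; A=[apple] B=[tube,iron,axle] C=[gear,oval,plank]
Tick 4: prefer B, take tube from B; A=[apple] B=[iron,axle] C=[gear,oval,plank,tube]
Tick 5: prefer A, take apple from A; A=[-] B=[iron,axle] C=[gear,oval,plank,tube,apple]
Tick 6: prefer B, take iron from B; A=[-] B=[axle] C=[gear,oval,plank,tube,apple,iron]
Tick 7: prefer A, take axle from B; A=[-] B=[-] C=[gear,oval,plank,tube,apple,iron,axle]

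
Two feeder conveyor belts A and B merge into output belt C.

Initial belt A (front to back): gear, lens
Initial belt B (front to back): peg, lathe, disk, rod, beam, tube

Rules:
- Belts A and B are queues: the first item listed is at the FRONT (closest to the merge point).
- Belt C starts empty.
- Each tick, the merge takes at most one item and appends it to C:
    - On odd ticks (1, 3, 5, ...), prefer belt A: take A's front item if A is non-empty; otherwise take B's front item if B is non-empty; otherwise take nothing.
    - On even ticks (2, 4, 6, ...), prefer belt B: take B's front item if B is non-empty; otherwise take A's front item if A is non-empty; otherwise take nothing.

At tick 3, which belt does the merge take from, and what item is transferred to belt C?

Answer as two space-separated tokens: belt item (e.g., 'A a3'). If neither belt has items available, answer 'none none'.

Tick 1: prefer A, take gear from A; A=[lens] B=[peg,lathe,disk,rod,beam,tube] C=[gear]
Tick 2: prefer B, take peg from B; A=[lens] B=[lathe,disk,rod,beam,tube] C=[gear,peg]
Tick 3: prefer A, take lens from A; A=[-] B=[lathe,disk,rod,beam,tube] C=[gear,peg,lens]

Answer: A lens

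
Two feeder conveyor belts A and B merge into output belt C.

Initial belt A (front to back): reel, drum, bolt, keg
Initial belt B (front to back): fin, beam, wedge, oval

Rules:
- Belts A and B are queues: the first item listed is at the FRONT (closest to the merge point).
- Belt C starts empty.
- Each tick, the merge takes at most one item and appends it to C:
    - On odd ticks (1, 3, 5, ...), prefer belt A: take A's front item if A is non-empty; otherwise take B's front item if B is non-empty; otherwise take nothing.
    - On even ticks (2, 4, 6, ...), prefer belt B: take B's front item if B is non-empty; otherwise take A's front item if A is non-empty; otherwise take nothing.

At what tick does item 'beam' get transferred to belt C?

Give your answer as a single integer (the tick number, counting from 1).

Tick 1: prefer A, take reel from A; A=[drum,bolt,keg] B=[fin,beam,wedge,oval] C=[reel]
Tick 2: prefer B, take fin from B; A=[drum,bolt,keg] B=[beam,wedge,oval] C=[reel,fin]
Tick 3: prefer A, take drum from A; A=[bolt,keg] B=[beam,wedge,oval] C=[reel,fin,drum]
Tick 4: prefer B, take beam from B; A=[bolt,keg] B=[wedge,oval] C=[reel,fin,drum,beam]

Answer: 4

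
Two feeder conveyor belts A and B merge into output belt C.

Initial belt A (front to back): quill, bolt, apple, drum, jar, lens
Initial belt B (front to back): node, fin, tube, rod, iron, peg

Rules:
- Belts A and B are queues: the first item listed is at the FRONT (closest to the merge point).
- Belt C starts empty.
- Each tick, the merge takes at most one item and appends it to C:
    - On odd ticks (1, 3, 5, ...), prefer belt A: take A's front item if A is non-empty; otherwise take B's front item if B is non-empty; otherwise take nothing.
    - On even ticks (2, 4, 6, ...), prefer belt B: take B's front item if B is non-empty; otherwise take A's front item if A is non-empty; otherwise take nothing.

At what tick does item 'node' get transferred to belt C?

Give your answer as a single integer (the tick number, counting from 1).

Answer: 2

Derivation:
Tick 1: prefer A, take quill from A; A=[bolt,apple,drum,jar,lens] B=[node,fin,tube,rod,iron,peg] C=[quill]
Tick 2: prefer B, take node from B; A=[bolt,apple,drum,jar,lens] B=[fin,tube,rod,iron,peg] C=[quill,node]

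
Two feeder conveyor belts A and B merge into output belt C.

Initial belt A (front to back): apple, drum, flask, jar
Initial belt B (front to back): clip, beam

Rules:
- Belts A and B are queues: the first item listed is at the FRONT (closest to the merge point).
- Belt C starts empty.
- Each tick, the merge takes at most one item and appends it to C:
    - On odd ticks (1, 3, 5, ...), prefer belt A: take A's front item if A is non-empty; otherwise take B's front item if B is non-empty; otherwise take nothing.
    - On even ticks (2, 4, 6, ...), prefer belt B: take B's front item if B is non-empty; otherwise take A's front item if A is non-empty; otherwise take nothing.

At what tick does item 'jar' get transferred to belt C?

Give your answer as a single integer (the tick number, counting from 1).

Tick 1: prefer A, take apple from A; A=[drum,flask,jar] B=[clip,beam] C=[apple]
Tick 2: prefer B, take clip from B; A=[drum,flask,jar] B=[beam] C=[apple,clip]
Tick 3: prefer A, take drum from A; A=[flask,jar] B=[beam] C=[apple,clip,drum]
Tick 4: prefer B, take beam from B; A=[flask,jar] B=[-] C=[apple,clip,drum,beam]
Tick 5: prefer A, take flask from A; A=[jar] B=[-] C=[apple,clip,drum,beam,flask]
Tick 6: prefer B, take jar from A; A=[-] B=[-] C=[apple,clip,drum,beam,flask,jar]

Answer: 6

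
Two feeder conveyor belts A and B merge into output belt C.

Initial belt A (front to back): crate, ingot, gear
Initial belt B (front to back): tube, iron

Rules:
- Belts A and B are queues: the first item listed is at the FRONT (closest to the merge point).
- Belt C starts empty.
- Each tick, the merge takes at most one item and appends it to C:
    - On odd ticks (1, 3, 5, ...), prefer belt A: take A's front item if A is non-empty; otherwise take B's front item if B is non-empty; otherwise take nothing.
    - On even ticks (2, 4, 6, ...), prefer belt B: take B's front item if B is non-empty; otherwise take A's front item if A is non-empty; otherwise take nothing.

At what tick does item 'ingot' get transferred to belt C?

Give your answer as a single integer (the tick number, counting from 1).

Tick 1: prefer A, take crate from A; A=[ingot,gear] B=[tube,iron] C=[crate]
Tick 2: prefer B, take tube from B; A=[ingot,gear] B=[iron] C=[crate,tube]
Tick 3: prefer A, take ingot from A; A=[gear] B=[iron] C=[crate,tube,ingot]

Answer: 3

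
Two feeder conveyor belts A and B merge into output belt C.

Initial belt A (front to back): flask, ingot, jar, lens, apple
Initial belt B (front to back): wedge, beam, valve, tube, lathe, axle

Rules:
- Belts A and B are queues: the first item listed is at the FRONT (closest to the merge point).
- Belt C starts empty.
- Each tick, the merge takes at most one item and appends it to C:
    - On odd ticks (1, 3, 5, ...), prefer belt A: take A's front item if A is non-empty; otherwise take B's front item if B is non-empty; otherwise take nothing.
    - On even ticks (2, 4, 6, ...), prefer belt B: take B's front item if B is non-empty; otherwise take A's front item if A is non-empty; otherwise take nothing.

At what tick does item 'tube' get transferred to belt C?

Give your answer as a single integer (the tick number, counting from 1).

Answer: 8

Derivation:
Tick 1: prefer A, take flask from A; A=[ingot,jar,lens,apple] B=[wedge,beam,valve,tube,lathe,axle] C=[flask]
Tick 2: prefer B, take wedge from B; A=[ingot,jar,lens,apple] B=[beam,valve,tube,lathe,axle] C=[flask,wedge]
Tick 3: prefer A, take ingot from A; A=[jar,lens,apple] B=[beam,valve,tube,lathe,axle] C=[flask,wedge,ingot]
Tick 4: prefer B, take beam from B; A=[jar,lens,apple] B=[valve,tube,lathe,axle] C=[flask,wedge,ingot,beam]
Tick 5: prefer A, take jar from A; A=[lens,apple] B=[valve,tube,lathe,axle] C=[flask,wedge,ingot,beam,jar]
Tick 6: prefer B, take valve from B; A=[lens,apple] B=[tube,lathe,axle] C=[flask,wedge,ingot,beam,jar,valve]
Tick 7: prefer A, take lens from A; A=[apple] B=[tube,lathe,axle] C=[flask,wedge,ingot,beam,jar,valve,lens]
Tick 8: prefer B, take tube from B; A=[apple] B=[lathe,axle] C=[flask,wedge,ingot,beam,jar,valve,lens,tube]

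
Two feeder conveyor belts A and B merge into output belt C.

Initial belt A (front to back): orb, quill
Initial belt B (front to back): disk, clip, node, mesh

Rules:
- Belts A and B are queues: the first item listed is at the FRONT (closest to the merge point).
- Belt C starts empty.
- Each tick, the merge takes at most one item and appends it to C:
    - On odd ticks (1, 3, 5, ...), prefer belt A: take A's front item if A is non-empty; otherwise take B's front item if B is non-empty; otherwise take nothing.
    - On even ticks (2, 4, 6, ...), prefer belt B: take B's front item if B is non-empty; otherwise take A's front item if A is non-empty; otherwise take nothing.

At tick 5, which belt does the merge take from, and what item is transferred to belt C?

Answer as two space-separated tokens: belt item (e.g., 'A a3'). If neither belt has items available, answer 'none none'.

Tick 1: prefer A, take orb from A; A=[quill] B=[disk,clip,node,mesh] C=[orb]
Tick 2: prefer B, take disk from B; A=[quill] B=[clip,node,mesh] C=[orb,disk]
Tick 3: prefer A, take quill from A; A=[-] B=[clip,node,mesh] C=[orb,disk,quill]
Tick 4: prefer B, take clip from B; A=[-] B=[node,mesh] C=[orb,disk,quill,clip]
Tick 5: prefer A, take node from B; A=[-] B=[mesh] C=[orb,disk,quill,clip,node]

Answer: B node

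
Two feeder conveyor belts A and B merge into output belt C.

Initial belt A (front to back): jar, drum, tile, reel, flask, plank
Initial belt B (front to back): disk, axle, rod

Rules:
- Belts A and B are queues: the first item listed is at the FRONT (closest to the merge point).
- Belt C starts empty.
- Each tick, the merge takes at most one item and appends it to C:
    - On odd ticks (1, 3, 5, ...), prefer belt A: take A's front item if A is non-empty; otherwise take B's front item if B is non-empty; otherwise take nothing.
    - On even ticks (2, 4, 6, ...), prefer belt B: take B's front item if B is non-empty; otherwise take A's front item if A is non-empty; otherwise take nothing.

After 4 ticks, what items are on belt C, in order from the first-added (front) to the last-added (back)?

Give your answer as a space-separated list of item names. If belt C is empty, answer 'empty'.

Answer: jar disk drum axle

Derivation:
Tick 1: prefer A, take jar from A; A=[drum,tile,reel,flask,plank] B=[disk,axle,rod] C=[jar]
Tick 2: prefer B, take disk from B; A=[drum,tile,reel,flask,plank] B=[axle,rod] C=[jar,disk]
Tick 3: prefer A, take drum from A; A=[tile,reel,flask,plank] B=[axle,rod] C=[jar,disk,drum]
Tick 4: prefer B, take axle from B; A=[tile,reel,flask,plank] B=[rod] C=[jar,disk,drum,axle]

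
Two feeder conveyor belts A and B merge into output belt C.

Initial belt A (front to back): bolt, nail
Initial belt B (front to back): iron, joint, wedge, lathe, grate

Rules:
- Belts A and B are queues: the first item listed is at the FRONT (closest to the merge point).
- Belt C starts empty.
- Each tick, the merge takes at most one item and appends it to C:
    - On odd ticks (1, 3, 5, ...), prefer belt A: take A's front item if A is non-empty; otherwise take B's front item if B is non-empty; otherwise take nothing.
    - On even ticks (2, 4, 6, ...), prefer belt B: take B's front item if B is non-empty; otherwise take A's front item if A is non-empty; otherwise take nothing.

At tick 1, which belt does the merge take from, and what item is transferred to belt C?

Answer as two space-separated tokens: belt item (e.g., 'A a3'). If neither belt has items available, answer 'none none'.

Answer: A bolt

Derivation:
Tick 1: prefer A, take bolt from A; A=[nail] B=[iron,joint,wedge,lathe,grate] C=[bolt]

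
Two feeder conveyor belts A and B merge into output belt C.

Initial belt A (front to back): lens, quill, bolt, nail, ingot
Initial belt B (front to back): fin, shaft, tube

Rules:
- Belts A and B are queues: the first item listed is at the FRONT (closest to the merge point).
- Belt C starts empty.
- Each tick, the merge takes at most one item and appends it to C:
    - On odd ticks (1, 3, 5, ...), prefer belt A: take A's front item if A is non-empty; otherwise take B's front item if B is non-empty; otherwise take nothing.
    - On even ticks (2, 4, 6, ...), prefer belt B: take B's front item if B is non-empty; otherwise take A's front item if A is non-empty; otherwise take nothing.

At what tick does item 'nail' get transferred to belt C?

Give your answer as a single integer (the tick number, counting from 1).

Tick 1: prefer A, take lens from A; A=[quill,bolt,nail,ingot] B=[fin,shaft,tube] C=[lens]
Tick 2: prefer B, take fin from B; A=[quill,bolt,nail,ingot] B=[shaft,tube] C=[lens,fin]
Tick 3: prefer A, take quill from A; A=[bolt,nail,ingot] B=[shaft,tube] C=[lens,fin,quill]
Tick 4: prefer B, take shaft from B; A=[bolt,nail,ingot] B=[tube] C=[lens,fin,quill,shaft]
Tick 5: prefer A, take bolt from A; A=[nail,ingot] B=[tube] C=[lens,fin,quill,shaft,bolt]
Tick 6: prefer B, take tube from B; A=[nail,ingot] B=[-] C=[lens,fin,quill,shaft,bolt,tube]
Tick 7: prefer A, take nail from A; A=[ingot] B=[-] C=[lens,fin,quill,shaft,bolt,tube,nail]

Answer: 7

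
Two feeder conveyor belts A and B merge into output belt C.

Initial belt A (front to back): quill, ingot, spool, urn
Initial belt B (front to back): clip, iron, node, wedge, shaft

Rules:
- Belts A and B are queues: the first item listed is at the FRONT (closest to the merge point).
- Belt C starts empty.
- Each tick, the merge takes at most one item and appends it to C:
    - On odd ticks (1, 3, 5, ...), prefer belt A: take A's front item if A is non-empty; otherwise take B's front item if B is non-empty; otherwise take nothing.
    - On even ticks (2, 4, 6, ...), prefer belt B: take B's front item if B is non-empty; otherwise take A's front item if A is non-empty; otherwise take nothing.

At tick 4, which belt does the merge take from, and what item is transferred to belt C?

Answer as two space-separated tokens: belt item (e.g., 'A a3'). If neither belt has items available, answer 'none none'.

Answer: B iron

Derivation:
Tick 1: prefer A, take quill from A; A=[ingot,spool,urn] B=[clip,iron,node,wedge,shaft] C=[quill]
Tick 2: prefer B, take clip from B; A=[ingot,spool,urn] B=[iron,node,wedge,shaft] C=[quill,clip]
Tick 3: prefer A, take ingot from A; A=[spool,urn] B=[iron,node,wedge,shaft] C=[quill,clip,ingot]
Tick 4: prefer B, take iron from B; A=[spool,urn] B=[node,wedge,shaft] C=[quill,clip,ingot,iron]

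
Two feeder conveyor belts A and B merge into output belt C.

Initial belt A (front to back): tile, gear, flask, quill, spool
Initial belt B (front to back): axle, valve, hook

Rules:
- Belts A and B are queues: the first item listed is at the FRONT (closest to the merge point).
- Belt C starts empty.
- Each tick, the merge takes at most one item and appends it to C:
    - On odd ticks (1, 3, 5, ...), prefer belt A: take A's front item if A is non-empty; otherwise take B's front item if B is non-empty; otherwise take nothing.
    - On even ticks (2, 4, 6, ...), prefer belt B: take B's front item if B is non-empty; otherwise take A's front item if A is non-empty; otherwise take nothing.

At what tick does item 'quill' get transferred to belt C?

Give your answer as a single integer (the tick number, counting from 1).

Answer: 7

Derivation:
Tick 1: prefer A, take tile from A; A=[gear,flask,quill,spool] B=[axle,valve,hook] C=[tile]
Tick 2: prefer B, take axle from B; A=[gear,flask,quill,spool] B=[valve,hook] C=[tile,axle]
Tick 3: prefer A, take gear from A; A=[flask,quill,spool] B=[valve,hook] C=[tile,axle,gear]
Tick 4: prefer B, take valve from B; A=[flask,quill,spool] B=[hook] C=[tile,axle,gear,valve]
Tick 5: prefer A, take flask from A; A=[quill,spool] B=[hook] C=[tile,axle,gear,valve,flask]
Tick 6: prefer B, take hook from B; A=[quill,spool] B=[-] C=[tile,axle,gear,valve,flask,hook]
Tick 7: prefer A, take quill from A; A=[spool] B=[-] C=[tile,axle,gear,valve,flask,hook,quill]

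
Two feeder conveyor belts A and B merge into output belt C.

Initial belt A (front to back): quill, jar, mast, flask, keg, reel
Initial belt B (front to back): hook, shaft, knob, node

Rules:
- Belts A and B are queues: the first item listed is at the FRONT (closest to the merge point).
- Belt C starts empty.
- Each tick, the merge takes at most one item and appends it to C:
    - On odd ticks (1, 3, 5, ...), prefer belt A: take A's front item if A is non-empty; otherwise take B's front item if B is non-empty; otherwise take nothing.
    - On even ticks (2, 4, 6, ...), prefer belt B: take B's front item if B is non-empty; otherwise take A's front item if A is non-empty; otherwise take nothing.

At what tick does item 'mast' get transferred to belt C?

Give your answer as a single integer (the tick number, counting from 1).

Answer: 5

Derivation:
Tick 1: prefer A, take quill from A; A=[jar,mast,flask,keg,reel] B=[hook,shaft,knob,node] C=[quill]
Tick 2: prefer B, take hook from B; A=[jar,mast,flask,keg,reel] B=[shaft,knob,node] C=[quill,hook]
Tick 3: prefer A, take jar from A; A=[mast,flask,keg,reel] B=[shaft,knob,node] C=[quill,hook,jar]
Tick 4: prefer B, take shaft from B; A=[mast,flask,keg,reel] B=[knob,node] C=[quill,hook,jar,shaft]
Tick 5: prefer A, take mast from A; A=[flask,keg,reel] B=[knob,node] C=[quill,hook,jar,shaft,mast]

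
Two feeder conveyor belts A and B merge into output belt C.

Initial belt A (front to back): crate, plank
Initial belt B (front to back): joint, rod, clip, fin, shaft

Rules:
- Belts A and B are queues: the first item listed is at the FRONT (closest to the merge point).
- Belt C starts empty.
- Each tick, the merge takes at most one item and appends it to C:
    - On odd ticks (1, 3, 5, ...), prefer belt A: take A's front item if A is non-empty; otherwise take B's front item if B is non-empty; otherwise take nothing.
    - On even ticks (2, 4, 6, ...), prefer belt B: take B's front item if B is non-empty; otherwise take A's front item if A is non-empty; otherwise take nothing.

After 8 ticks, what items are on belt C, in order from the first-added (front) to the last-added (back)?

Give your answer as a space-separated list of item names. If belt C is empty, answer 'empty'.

Answer: crate joint plank rod clip fin shaft

Derivation:
Tick 1: prefer A, take crate from A; A=[plank] B=[joint,rod,clip,fin,shaft] C=[crate]
Tick 2: prefer B, take joint from B; A=[plank] B=[rod,clip,fin,shaft] C=[crate,joint]
Tick 3: prefer A, take plank from A; A=[-] B=[rod,clip,fin,shaft] C=[crate,joint,plank]
Tick 4: prefer B, take rod from B; A=[-] B=[clip,fin,shaft] C=[crate,joint,plank,rod]
Tick 5: prefer A, take clip from B; A=[-] B=[fin,shaft] C=[crate,joint,plank,rod,clip]
Tick 6: prefer B, take fin from B; A=[-] B=[shaft] C=[crate,joint,plank,rod,clip,fin]
Tick 7: prefer A, take shaft from B; A=[-] B=[-] C=[crate,joint,plank,rod,clip,fin,shaft]
Tick 8: prefer B, both empty, nothing taken; A=[-] B=[-] C=[crate,joint,plank,rod,clip,fin,shaft]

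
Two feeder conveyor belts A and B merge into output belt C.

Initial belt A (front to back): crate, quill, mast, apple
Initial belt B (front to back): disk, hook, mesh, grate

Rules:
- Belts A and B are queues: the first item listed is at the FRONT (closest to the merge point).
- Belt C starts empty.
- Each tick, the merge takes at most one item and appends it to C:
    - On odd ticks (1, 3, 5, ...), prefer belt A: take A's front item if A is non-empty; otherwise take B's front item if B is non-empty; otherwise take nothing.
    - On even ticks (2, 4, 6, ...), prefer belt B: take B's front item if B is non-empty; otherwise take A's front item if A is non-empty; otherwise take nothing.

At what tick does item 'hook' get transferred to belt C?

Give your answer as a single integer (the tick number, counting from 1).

Tick 1: prefer A, take crate from A; A=[quill,mast,apple] B=[disk,hook,mesh,grate] C=[crate]
Tick 2: prefer B, take disk from B; A=[quill,mast,apple] B=[hook,mesh,grate] C=[crate,disk]
Tick 3: prefer A, take quill from A; A=[mast,apple] B=[hook,mesh,grate] C=[crate,disk,quill]
Tick 4: prefer B, take hook from B; A=[mast,apple] B=[mesh,grate] C=[crate,disk,quill,hook]

Answer: 4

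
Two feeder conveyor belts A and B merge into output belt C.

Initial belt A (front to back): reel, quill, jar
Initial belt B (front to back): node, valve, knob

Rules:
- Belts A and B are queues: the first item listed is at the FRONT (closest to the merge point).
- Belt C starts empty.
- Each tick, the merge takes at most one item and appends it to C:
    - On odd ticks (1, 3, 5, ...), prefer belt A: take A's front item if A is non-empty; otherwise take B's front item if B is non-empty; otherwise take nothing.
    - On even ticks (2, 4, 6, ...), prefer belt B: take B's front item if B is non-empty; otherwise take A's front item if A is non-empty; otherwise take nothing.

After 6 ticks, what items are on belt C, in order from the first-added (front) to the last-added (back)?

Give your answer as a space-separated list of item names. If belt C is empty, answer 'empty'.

Answer: reel node quill valve jar knob

Derivation:
Tick 1: prefer A, take reel from A; A=[quill,jar] B=[node,valve,knob] C=[reel]
Tick 2: prefer B, take node from B; A=[quill,jar] B=[valve,knob] C=[reel,node]
Tick 3: prefer A, take quill from A; A=[jar] B=[valve,knob] C=[reel,node,quill]
Tick 4: prefer B, take valve from B; A=[jar] B=[knob] C=[reel,node,quill,valve]
Tick 5: prefer A, take jar from A; A=[-] B=[knob] C=[reel,node,quill,valve,jar]
Tick 6: prefer B, take knob from B; A=[-] B=[-] C=[reel,node,quill,valve,jar,knob]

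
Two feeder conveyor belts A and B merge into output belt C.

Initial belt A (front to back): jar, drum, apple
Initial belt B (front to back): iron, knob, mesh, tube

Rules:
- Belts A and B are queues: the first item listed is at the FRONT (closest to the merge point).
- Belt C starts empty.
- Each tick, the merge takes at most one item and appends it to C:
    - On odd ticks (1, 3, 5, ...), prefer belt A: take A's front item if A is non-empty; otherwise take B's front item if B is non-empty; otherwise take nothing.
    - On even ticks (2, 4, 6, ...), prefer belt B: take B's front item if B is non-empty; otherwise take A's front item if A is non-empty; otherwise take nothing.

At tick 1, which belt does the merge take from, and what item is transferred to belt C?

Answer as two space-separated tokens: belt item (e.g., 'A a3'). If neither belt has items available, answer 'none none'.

Answer: A jar

Derivation:
Tick 1: prefer A, take jar from A; A=[drum,apple] B=[iron,knob,mesh,tube] C=[jar]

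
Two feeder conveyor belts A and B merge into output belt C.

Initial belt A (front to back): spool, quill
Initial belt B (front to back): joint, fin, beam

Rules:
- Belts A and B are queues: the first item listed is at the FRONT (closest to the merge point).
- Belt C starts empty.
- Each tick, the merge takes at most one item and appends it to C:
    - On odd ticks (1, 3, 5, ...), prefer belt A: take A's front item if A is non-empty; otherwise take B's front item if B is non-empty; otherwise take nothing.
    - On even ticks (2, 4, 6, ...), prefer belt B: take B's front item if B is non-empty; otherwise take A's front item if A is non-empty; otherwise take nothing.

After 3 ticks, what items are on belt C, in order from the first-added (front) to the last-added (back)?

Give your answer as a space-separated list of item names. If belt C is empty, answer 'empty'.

Tick 1: prefer A, take spool from A; A=[quill] B=[joint,fin,beam] C=[spool]
Tick 2: prefer B, take joint from B; A=[quill] B=[fin,beam] C=[spool,joint]
Tick 3: prefer A, take quill from A; A=[-] B=[fin,beam] C=[spool,joint,quill]

Answer: spool joint quill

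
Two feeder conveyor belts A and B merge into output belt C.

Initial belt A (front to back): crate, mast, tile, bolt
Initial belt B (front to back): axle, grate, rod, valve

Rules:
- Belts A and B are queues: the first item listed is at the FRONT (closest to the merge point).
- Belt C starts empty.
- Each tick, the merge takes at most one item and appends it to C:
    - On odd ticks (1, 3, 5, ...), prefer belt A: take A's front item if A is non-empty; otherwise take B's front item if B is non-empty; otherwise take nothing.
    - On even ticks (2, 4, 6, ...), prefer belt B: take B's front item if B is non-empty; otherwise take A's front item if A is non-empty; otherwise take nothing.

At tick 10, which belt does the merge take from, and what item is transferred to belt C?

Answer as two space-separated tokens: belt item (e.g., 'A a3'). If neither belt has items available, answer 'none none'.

Tick 1: prefer A, take crate from A; A=[mast,tile,bolt] B=[axle,grate,rod,valve] C=[crate]
Tick 2: prefer B, take axle from B; A=[mast,tile,bolt] B=[grate,rod,valve] C=[crate,axle]
Tick 3: prefer A, take mast from A; A=[tile,bolt] B=[grate,rod,valve] C=[crate,axle,mast]
Tick 4: prefer B, take grate from B; A=[tile,bolt] B=[rod,valve] C=[crate,axle,mast,grate]
Tick 5: prefer A, take tile from A; A=[bolt] B=[rod,valve] C=[crate,axle,mast,grate,tile]
Tick 6: prefer B, take rod from B; A=[bolt] B=[valve] C=[crate,axle,mast,grate,tile,rod]
Tick 7: prefer A, take bolt from A; A=[-] B=[valve] C=[crate,axle,mast,grate,tile,rod,bolt]
Tick 8: prefer B, take valve from B; A=[-] B=[-] C=[crate,axle,mast,grate,tile,rod,bolt,valve]
Tick 9: prefer A, both empty, nothing taken; A=[-] B=[-] C=[crate,axle,mast,grate,tile,rod,bolt,valve]
Tick 10: prefer B, both empty, nothing taken; A=[-] B=[-] C=[crate,axle,mast,grate,tile,rod,bolt,valve]

Answer: none none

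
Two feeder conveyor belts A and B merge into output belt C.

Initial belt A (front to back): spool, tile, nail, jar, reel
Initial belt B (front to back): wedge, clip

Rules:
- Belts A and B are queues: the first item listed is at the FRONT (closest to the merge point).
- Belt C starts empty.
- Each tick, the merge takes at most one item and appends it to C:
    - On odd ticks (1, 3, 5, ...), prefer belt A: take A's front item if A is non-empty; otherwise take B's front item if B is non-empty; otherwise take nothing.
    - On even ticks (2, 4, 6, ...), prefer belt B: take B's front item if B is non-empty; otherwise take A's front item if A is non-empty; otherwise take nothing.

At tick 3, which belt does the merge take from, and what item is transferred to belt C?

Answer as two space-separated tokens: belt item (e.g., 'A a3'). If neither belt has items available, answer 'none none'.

Tick 1: prefer A, take spool from A; A=[tile,nail,jar,reel] B=[wedge,clip] C=[spool]
Tick 2: prefer B, take wedge from B; A=[tile,nail,jar,reel] B=[clip] C=[spool,wedge]
Tick 3: prefer A, take tile from A; A=[nail,jar,reel] B=[clip] C=[spool,wedge,tile]

Answer: A tile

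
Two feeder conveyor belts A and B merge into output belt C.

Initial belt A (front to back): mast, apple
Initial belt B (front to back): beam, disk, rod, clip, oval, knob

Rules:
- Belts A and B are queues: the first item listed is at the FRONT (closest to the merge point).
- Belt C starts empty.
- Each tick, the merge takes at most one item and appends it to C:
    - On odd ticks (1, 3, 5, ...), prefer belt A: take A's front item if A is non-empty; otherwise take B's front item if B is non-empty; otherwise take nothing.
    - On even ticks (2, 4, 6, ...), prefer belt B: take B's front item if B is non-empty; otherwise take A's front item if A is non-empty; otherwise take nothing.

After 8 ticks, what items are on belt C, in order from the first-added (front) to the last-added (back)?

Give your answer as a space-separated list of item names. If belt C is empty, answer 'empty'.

Answer: mast beam apple disk rod clip oval knob

Derivation:
Tick 1: prefer A, take mast from A; A=[apple] B=[beam,disk,rod,clip,oval,knob] C=[mast]
Tick 2: prefer B, take beam from B; A=[apple] B=[disk,rod,clip,oval,knob] C=[mast,beam]
Tick 3: prefer A, take apple from A; A=[-] B=[disk,rod,clip,oval,knob] C=[mast,beam,apple]
Tick 4: prefer B, take disk from B; A=[-] B=[rod,clip,oval,knob] C=[mast,beam,apple,disk]
Tick 5: prefer A, take rod from B; A=[-] B=[clip,oval,knob] C=[mast,beam,apple,disk,rod]
Tick 6: prefer B, take clip from B; A=[-] B=[oval,knob] C=[mast,beam,apple,disk,rod,clip]
Tick 7: prefer A, take oval from B; A=[-] B=[knob] C=[mast,beam,apple,disk,rod,clip,oval]
Tick 8: prefer B, take knob from B; A=[-] B=[-] C=[mast,beam,apple,disk,rod,clip,oval,knob]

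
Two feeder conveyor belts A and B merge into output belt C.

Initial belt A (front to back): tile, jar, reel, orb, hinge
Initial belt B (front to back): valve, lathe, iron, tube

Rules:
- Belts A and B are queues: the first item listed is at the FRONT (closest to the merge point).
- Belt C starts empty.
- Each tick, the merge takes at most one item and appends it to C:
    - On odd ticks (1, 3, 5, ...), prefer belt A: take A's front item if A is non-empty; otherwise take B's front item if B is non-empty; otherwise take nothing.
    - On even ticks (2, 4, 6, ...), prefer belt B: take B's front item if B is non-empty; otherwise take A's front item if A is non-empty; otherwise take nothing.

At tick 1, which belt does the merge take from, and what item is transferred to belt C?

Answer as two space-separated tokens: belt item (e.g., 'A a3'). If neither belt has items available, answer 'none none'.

Tick 1: prefer A, take tile from A; A=[jar,reel,orb,hinge] B=[valve,lathe,iron,tube] C=[tile]

Answer: A tile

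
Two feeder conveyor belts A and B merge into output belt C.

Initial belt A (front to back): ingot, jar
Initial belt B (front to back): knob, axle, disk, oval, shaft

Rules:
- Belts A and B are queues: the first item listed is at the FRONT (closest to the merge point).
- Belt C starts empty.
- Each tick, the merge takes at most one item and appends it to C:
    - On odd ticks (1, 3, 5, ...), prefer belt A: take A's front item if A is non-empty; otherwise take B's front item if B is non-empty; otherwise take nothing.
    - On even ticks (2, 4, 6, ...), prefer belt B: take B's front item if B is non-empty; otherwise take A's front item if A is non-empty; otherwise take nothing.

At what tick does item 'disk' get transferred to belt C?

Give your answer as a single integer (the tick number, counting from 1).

Tick 1: prefer A, take ingot from A; A=[jar] B=[knob,axle,disk,oval,shaft] C=[ingot]
Tick 2: prefer B, take knob from B; A=[jar] B=[axle,disk,oval,shaft] C=[ingot,knob]
Tick 3: prefer A, take jar from A; A=[-] B=[axle,disk,oval,shaft] C=[ingot,knob,jar]
Tick 4: prefer B, take axle from B; A=[-] B=[disk,oval,shaft] C=[ingot,knob,jar,axle]
Tick 5: prefer A, take disk from B; A=[-] B=[oval,shaft] C=[ingot,knob,jar,axle,disk]

Answer: 5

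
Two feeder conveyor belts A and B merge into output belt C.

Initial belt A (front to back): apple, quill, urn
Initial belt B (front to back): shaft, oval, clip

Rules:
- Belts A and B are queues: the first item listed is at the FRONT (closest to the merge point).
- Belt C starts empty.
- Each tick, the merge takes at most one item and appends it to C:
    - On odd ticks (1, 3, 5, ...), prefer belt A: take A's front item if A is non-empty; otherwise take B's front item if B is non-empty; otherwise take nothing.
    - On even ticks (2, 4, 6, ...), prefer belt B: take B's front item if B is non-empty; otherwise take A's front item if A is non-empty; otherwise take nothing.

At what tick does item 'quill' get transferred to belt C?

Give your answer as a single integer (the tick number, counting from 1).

Tick 1: prefer A, take apple from A; A=[quill,urn] B=[shaft,oval,clip] C=[apple]
Tick 2: prefer B, take shaft from B; A=[quill,urn] B=[oval,clip] C=[apple,shaft]
Tick 3: prefer A, take quill from A; A=[urn] B=[oval,clip] C=[apple,shaft,quill]

Answer: 3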